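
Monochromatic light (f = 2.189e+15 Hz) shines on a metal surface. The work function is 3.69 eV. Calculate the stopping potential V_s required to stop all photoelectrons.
5.3630 V

The stopping potential V_s satisfies: eV_s = KE_max

First, find KE_max using Einstein's equation:
E_photon = hf = (6.626×10⁻³⁴ J·s)(2.189e+15 Hz) = 9.0530 eV
KE_max = E_photon - φ = 9.0530 - 3.69 = 5.3630 eV

Since eV_s = KE_max:
V_s = KE_max/e = 5.3630 V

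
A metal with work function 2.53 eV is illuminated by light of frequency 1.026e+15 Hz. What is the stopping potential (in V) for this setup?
1.7132 V

The stopping potential V_s satisfies: eV_s = KE_max

First, find KE_max using Einstein's equation:
E_photon = hf = (6.626×10⁻³⁴ J·s)(1.026e+15 Hz) = 4.2432 eV
KE_max = E_photon - φ = 4.2432 - 2.53 = 1.7132 eV

Since eV_s = KE_max:
V_s = KE_max/e = 1.7132 V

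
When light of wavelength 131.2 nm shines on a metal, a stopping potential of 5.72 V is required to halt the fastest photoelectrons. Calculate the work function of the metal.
3.73 eV

The stopping potential gives the maximum kinetic energy: KE_max = eV_s = 5.72 eV

From Einstein's photoelectric equation: KE_max = hc/λ - φ
Rearranging: φ = hc/λ - KE_max

Calculate photon energy:
E_photon = hc/λ = (6.626×10⁻³⁴ J·s)(3×10⁸ m/s) / (131.2×10⁻⁹ m) = 9.4500 eV

Therefore:
φ = 9.4500 - 5.72 = 3.73 eV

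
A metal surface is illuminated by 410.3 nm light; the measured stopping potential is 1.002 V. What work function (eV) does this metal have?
2.02 eV

The stopping potential gives the maximum kinetic energy: KE_max = eV_s = 1.002 eV

From Einstein's photoelectric equation: KE_max = hc/λ - φ
Rearranging: φ = hc/λ - KE_max

Calculate photon energy:
E_photon = hc/λ = (6.626×10⁻³⁴ J·s)(3×10⁸ m/s) / (410.3×10⁻⁹ m) = 3.0218 eV

Therefore:
φ = 3.0218 - 1.002 = 2.02 eV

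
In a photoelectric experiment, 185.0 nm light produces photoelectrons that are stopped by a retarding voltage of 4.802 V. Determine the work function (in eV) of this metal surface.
1.90 eV

The stopping potential gives the maximum kinetic energy: KE_max = eV_s = 4.802 eV

From Einstein's photoelectric equation: KE_max = hc/λ - φ
Rearranging: φ = hc/λ - KE_max

Calculate photon energy:
E_photon = hc/λ = (6.626×10⁻³⁴ J·s)(3×10⁸ m/s) / (185.0×10⁻⁹ m) = 6.7018 eV

Therefore:
φ = 6.7018 - 4.802 = 1.90 eV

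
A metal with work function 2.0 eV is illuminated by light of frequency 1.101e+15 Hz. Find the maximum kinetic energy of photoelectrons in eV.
2.5534 eV

Using Einstein's photoelectric equation: KE_max = hf - φ

First, calculate the photon energy:
E_photon = hf = (6.626×10⁻³⁴ J·s)(1.101e+15 Hz)
E_photon = 4.5534 eV

Then, the maximum kinetic energy:
KE_max = E_photon - φ = 4.5534 eV - 2.0 eV = 2.5534 eV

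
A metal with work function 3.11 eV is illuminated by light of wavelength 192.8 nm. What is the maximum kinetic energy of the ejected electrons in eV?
3.3207 eV

Using Einstein's photoelectric equation: KE_max = hf - φ = hc/λ - φ

First, calculate the photon energy:
E_photon = hc/λ = (6.626×10⁻³⁴ J·s)(3×10⁸ m/s) / (192.8×10⁻⁹ m)
E_photon = 6.4307 eV

Then, the maximum kinetic energy:
KE_max = E_photon - φ = 6.4307 eV - 3.11 eV = 3.3207 eV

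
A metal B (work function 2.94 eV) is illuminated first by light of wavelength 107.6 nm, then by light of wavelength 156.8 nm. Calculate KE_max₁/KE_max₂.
1.7279

Using Einstein's equation: KE_max = hc/λ - φ

For λ₁ = 107.6 nm:
E₁ = hc/λ₁ = 11.5227 eV
KE₁ = E₁ - φ = 11.5227 - 2.94 = 8.5827 eV

For λ₂ = 156.8 nm:
E₂ = hc/λ₂ = 7.9072 eV
KE₂ = E₂ - φ = 7.9072 - 2.94 = 4.9672 eV

Ratio: KE₁/KE₂ = 8.5827/4.9672 = 1.7279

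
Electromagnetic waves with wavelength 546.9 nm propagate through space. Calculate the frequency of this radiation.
5.4817e+14 Hz

Using the wave equation: c = fλ

Solving for frequency:
f = c/λ = (3×10⁸ m/s) / (546.9×10⁻⁹ m)
f = 5.4817e+14 Hz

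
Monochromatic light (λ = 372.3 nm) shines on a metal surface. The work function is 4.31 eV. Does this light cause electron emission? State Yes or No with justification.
No

For photoemission, the photon energy must exceed the work function.

Photon energy: E = hc/λ = 3.3302 eV
Work function: φ = 4.31 eV

Since E_photon (3.3302 eV) < φ (4.31 eV), photoemission will NOT occur.
The threshold wavelength is λ₀ = hc/φ = 287.7 nm.
Since 372.3 nm > 287.7 nm, the photons lack sufficient energy.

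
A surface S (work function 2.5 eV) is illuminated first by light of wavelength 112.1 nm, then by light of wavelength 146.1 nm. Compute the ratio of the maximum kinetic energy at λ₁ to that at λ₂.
1.4300

Using Einstein's equation: KE_max = hc/λ - φ

For λ₁ = 112.1 nm:
E₁ = hc/λ₁ = 11.0601 eV
KE₁ = E₁ - φ = 11.0601 - 2.5 = 8.5601 eV

For λ₂ = 146.1 nm:
E₂ = hc/λ₂ = 8.4863 eV
KE₂ = E₂ - φ = 8.4863 - 2.5 = 5.9863 eV

Ratio: KE₁/KE₂ = 8.5601/5.9863 = 1.4300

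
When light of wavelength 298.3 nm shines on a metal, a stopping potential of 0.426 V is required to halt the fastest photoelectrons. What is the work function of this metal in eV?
3.73 eV

The stopping potential gives the maximum kinetic energy: KE_max = eV_s = 0.426 eV

From Einstein's photoelectric equation: KE_max = hc/λ - φ
Rearranging: φ = hc/λ - KE_max

Calculate photon energy:
E_photon = hc/λ = (6.626×10⁻³⁴ J·s)(3×10⁸ m/s) / (298.3×10⁻⁹ m) = 4.1564 eV

Therefore:
φ = 4.1564 - 0.426 = 3.73 eV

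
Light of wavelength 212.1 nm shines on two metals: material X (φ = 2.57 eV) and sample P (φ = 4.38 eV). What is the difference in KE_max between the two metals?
1.8100 eV

Using KE_max = hc/λ - φ for each metal:

Photon energy: E = hc/λ = 5.8456 eV

For material X (φ₁ = 2.57 eV):
KE₁ = E - φ₁ = 5.8456 - 2.57 = 3.2756 eV

For sample P (φ₂ = 4.38 eV):
KE₂ = E - φ₂ = 5.8456 - 4.38 = 1.4656 eV

Difference:
ΔKE = KE₁ - KE₂ = 3.2756 - 1.4656 = 1.8100 eV

Note: The difference equals the difference in work functions: 4.38 - 2.57 = 1.81 eV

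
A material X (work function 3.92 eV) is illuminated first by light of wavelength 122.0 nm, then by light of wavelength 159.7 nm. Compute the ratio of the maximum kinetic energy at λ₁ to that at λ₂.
1.6242

Using Einstein's equation: KE_max = hc/λ - φ

For λ₁ = 122.0 nm:
E₁ = hc/λ₁ = 10.1626 eV
KE₁ = E₁ - φ = 10.1626 - 3.92 = 6.2426 eV

For λ₂ = 159.7 nm:
E₂ = hc/λ₂ = 7.7636 eV
KE₂ = E₂ - φ = 7.7636 - 3.92 = 3.8436 eV

Ratio: KE₁/KE₂ = 6.2426/3.8436 = 1.6242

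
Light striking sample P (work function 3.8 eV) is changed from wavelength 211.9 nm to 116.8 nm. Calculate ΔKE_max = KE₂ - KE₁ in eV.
4.7640 eV

Using Einstein's equation: KE_max = hc/λ - φ

For λ₁ = 211.9 nm:
KE₁ = hc/λ₁ - φ = 5.8511 - 3.8 = 2.0511 eV

For λ₂ = 116.8 nm:
KE₂ = hc/λ₂ - φ = 10.6151 - 3.8 = 6.8151 eV

Change in KE:
ΔKE = KE₂ - KE₁ = 6.8151 - 2.0511 = 4.7640 eV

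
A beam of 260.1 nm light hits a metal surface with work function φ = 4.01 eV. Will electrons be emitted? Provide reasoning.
Yes

For photoemission, the photon energy must exceed the work function.

Photon energy: E = hc/λ = 4.7668 eV
Work function: φ = 4.01 eV

Since E_photon (4.7668 eV) > φ (4.01 eV), photoemission WILL occur.
The threshold wavelength is λ₀ = hc/φ = 309.2 nm.
Since 260.1 nm < 309.2 nm, the light has sufficient energy.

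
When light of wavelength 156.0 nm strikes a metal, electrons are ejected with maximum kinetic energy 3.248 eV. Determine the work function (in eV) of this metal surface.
4.70 eV

From Einstein's photoelectric equation: KE_max = hf - φ = hc/λ - φ

Rearranging for φ:
φ = hc/λ - KE_max

Calculate photon energy:
E_photon = hc/λ = 7.9477 eV

Therefore:
φ = 7.9477 - 3.248 = 4.70 eV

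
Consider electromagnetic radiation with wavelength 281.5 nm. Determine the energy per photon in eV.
4.4044 eV

Using E = hf = hc/λ:

E = hc/λ = (6.626×10⁻³⁴ J·s)(3×10⁸ m/s) / (281.5×10⁻⁹ m)
E = 4.4044 eV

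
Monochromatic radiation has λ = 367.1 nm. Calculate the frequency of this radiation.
8.1665e+14 Hz

Using the wave equation: c = fλ

Solving for frequency:
f = c/λ = (3×10⁸ m/s) / (367.1×10⁻⁹ m)
f = 8.1665e+14 Hz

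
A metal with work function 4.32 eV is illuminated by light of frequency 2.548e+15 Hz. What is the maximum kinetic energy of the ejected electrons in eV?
6.2177 eV

Using Einstein's photoelectric equation: KE_max = hf - φ

First, calculate the photon energy:
E_photon = hf = (6.626×10⁻³⁴ J·s)(2.548e+15 Hz)
E_photon = 10.5377 eV

Then, the maximum kinetic energy:
KE_max = E_photon - φ = 10.5377 eV - 4.32 eV = 6.2177 eV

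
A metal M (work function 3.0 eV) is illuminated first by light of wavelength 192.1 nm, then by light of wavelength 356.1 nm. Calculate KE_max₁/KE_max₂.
7.1704

Using Einstein's equation: KE_max = hc/λ - φ

For λ₁ = 192.1 nm:
E₁ = hc/λ₁ = 6.4541 eV
KE₁ = E₁ - φ = 6.4541 - 3.0 = 3.4541 eV

For λ₂ = 356.1 nm:
E₂ = hc/λ₂ = 3.4817 eV
KE₂ = E₂ - φ = 3.4817 - 3.0 = 0.4817 eV

Ratio: KE₁/KE₂ = 3.4541/0.4817 = 7.1704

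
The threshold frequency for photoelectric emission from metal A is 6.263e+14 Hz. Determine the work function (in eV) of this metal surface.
2.59 eV

At the threshold frequency, photon energy equals work function:
φ = hf₀

Calculating:
φ = (6.626×10⁻³⁴ J·s)(6.263e+14 Hz)
φ = 2.59 eV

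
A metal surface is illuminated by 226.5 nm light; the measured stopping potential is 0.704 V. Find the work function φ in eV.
4.77 eV

The stopping potential gives the maximum kinetic energy: KE_max = eV_s = 0.704 eV

From Einstein's photoelectric equation: KE_max = hc/λ - φ
Rearranging: φ = hc/λ - KE_max

Calculate photon energy:
E_photon = hc/λ = (6.626×10⁻³⁴ J·s)(3×10⁸ m/s) / (226.5×10⁻⁹ m) = 5.4739 eV

Therefore:
φ = 5.4739 - 0.704 = 4.77 eV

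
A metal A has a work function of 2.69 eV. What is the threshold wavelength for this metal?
460.91 nm

The threshold wavelength is when the photon energy equals the work function:
hc/λ₀ = φ

Solving for λ₀:
λ₀ = hc/φ = (6.626×10⁻³⁴ J·s)(3×10⁸ m/s) / (2.69 eV × 1.602×10⁻¹⁹ J/eV)
λ₀ = 460.91 nm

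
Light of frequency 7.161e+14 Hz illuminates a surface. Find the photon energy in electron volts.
2.9616 eV

Using E = hf:

E = hf = (6.626×10⁻³⁴ J·s)(7.161e+14 Hz)
E = 2.9616 eV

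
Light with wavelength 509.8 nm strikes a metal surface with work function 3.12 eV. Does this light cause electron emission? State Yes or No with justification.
No

For photoemission, the photon energy must exceed the work function.

Photon energy: E = hc/λ = 2.4320 eV
Work function: φ = 3.12 eV

Since E_photon (2.4320 eV) < φ (3.12 eV), photoemission will NOT occur.
The threshold wavelength is λ₀ = hc/φ = 397.4 nm.
Since 509.8 nm > 397.4 nm, the photons lack sufficient energy.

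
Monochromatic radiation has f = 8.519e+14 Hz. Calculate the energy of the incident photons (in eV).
3.5232 eV

Using E = hf:

E = hf = (6.626×10⁻³⁴ J·s)(8.519e+14 Hz)
E = 3.5232 eV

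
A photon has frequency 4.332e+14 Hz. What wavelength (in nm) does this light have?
692.04 nm

Using the wave equation: c = fλ

Solving for wavelength:
λ = c/f = (3×10⁸ m/s) / (4.332e+14 Hz)
λ = 692.04 nm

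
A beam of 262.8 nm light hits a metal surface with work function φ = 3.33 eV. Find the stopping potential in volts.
1.3878 V

The stopping potential V_s satisfies: eV_s = KE_max

First, find KE_max using Einstein's equation:
E_photon = hc/λ = 4.7178 eV
KE_max = E_photon - φ = 4.7178 - 3.33 = 1.3878 eV

Since eV_s = KE_max:
V_s = KE_max/e = 1.3878 V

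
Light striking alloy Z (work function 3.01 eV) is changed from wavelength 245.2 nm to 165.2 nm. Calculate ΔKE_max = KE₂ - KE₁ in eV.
2.4486 eV

Using Einstein's equation: KE_max = hc/λ - φ

For λ₁ = 245.2 nm:
KE₁ = hc/λ₁ - φ = 5.0565 - 3.01 = 2.0465 eV

For λ₂ = 165.2 nm:
KE₂ = hc/λ₂ - φ = 7.5051 - 3.01 = 4.4951 eV

Change in KE:
ΔKE = KE₂ - KE₁ = 4.4951 - 2.0465 = 2.4486 eV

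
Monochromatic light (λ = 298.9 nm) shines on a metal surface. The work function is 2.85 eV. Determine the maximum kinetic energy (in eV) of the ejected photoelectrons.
1.2980 eV

Using Einstein's photoelectric equation: KE_max = hf - φ = hc/λ - φ

First, calculate the photon energy:
E_photon = hc/λ = (6.626×10⁻³⁴ J·s)(3×10⁸ m/s) / (298.9×10⁻⁹ m)
E_photon = 4.1480 eV

Then, the maximum kinetic energy:
KE_max = E_photon - φ = 4.1480 eV - 2.85 eV = 1.2980 eV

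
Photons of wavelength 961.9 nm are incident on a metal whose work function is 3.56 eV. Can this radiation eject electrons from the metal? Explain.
No

For photoemission, the photon energy must exceed the work function.

Photon energy: E = hc/λ = 1.2890 eV
Work function: φ = 3.56 eV

Since E_photon (1.2890 eV) < φ (3.56 eV), photoemission will NOT occur.
The threshold wavelength is λ₀ = hc/φ = 348.3 nm.
Since 961.9 nm > 348.3 nm, the photons lack sufficient energy.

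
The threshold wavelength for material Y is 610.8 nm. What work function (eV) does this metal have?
2.03 eV

At the threshold wavelength, photon energy equals work function:
φ = hc/λ₀

Calculating:
φ = (6.626×10⁻³⁴ J·s)(3×10⁸ m/s) / (610.8×10⁻⁹ m)
φ = 2.03 eV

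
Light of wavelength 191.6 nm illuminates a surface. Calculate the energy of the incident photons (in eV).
6.4710 eV

Using E = hf = hc/λ:

E = hc/λ = (6.626×10⁻³⁴ J·s)(3×10⁸ m/s) / (191.6×10⁻⁹ m)
E = 6.4710 eV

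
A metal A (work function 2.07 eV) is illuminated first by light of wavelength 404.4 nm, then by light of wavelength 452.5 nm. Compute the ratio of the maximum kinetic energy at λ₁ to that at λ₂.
1.4864

Using Einstein's equation: KE_max = hc/λ - φ

For λ₁ = 404.4 nm:
E₁ = hc/λ₁ = 3.0659 eV
KE₁ = E₁ - φ = 3.0659 - 2.07 = 0.9959 eV

For λ₂ = 452.5 nm:
E₂ = hc/λ₂ = 2.7400 eV
KE₂ = E₂ - φ = 2.7400 - 2.07 = 0.6700 eV

Ratio: KE₁/KE₂ = 0.9959/0.6700 = 1.4864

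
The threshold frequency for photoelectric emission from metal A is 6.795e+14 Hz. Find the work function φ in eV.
2.81 eV

At the threshold frequency, photon energy equals work function:
φ = hf₀

Calculating:
φ = (6.626×10⁻³⁴ J·s)(6.795e+14 Hz)
φ = 2.81 eV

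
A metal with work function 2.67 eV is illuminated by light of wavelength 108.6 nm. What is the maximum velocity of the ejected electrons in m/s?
1.7541e+06 m/s

First, find the maximum kinetic energy:
E_photon = hc/λ = 11.4166 eV
KE_max = E_photon - φ = 11.4166 - 2.67 = 8.7466 eV

Convert to Joules: KE_max = 8.7466 × 1.602×10⁻¹⁹ J = 1.4014e-18 J

Then use KE = ½mv² to find velocity:
v = √(2·KE/m) = √(2 × 1.4014e-18 J / 9.109e-31 kg)
v = 1.7541e+06 m/s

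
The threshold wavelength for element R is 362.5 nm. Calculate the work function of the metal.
3.42 eV

At the threshold wavelength, photon energy equals work function:
φ = hc/λ₀

Calculating:
φ = (6.626×10⁻³⁴ J·s)(3×10⁸ m/s) / (362.5×10⁻⁹ m)
φ = 3.42 eV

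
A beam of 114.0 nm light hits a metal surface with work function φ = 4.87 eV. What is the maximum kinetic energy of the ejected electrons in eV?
6.0058 eV

Using Einstein's photoelectric equation: KE_max = hf - φ = hc/λ - φ

First, calculate the photon energy:
E_photon = hc/λ = (6.626×10⁻³⁴ J·s)(3×10⁸ m/s) / (114.0×10⁻⁹ m)
E_photon = 10.8758 eV

Then, the maximum kinetic energy:
KE_max = E_photon - φ = 10.8758 eV - 4.87 eV = 6.0058 eV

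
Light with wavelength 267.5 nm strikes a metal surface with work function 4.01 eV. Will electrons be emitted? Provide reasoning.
Yes

For photoemission, the photon energy must exceed the work function.

Photon energy: E = hc/λ = 4.6349 eV
Work function: φ = 4.01 eV

Since E_photon (4.6349 eV) > φ (4.01 eV), photoemission WILL occur.
The threshold wavelength is λ₀ = hc/φ = 309.2 nm.
Since 267.5 nm < 309.2 nm, the light has sufficient energy.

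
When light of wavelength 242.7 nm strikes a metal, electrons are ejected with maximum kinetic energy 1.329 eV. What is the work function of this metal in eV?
3.78 eV

From Einstein's photoelectric equation: KE_max = hf - φ = hc/λ - φ

Rearranging for φ:
φ = hc/λ - KE_max

Calculate photon energy:
E_photon = hc/λ = 5.1085 eV

Therefore:
φ = 5.1085 - 1.329 = 3.78 eV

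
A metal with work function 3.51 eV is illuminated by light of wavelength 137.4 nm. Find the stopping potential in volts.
5.5136 V

The stopping potential V_s satisfies: eV_s = KE_max

First, find KE_max using Einstein's equation:
E_photon = hc/λ = 9.0236 eV
KE_max = E_photon - φ = 9.0236 - 3.51 = 5.5136 eV

Since eV_s = KE_max:
V_s = KE_max/e = 5.5136 V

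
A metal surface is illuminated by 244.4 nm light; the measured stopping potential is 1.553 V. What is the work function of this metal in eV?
3.52 eV

The stopping potential gives the maximum kinetic energy: KE_max = eV_s = 1.553 eV

From Einstein's photoelectric equation: KE_max = hc/λ - φ
Rearranging: φ = hc/λ - KE_max

Calculate photon energy:
E_photon = hc/λ = (6.626×10⁻³⁴ J·s)(3×10⁸ m/s) / (244.4×10⁻⁹ m) = 5.0730 eV

Therefore:
φ = 5.0730 - 1.553 = 3.52 eV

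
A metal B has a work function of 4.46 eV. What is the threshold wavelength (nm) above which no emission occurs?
277.99 nm

The threshold wavelength is when the photon energy equals the work function:
hc/λ₀ = φ

Solving for λ₀:
λ₀ = hc/φ = (6.626×10⁻³⁴ J·s)(3×10⁸ m/s) / (4.46 eV × 1.602×10⁻¹⁹ J/eV)
λ₀ = 277.99 nm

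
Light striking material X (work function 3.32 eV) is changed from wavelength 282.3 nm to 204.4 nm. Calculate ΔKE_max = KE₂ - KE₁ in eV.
1.6738 eV

Using Einstein's equation: KE_max = hc/λ - φ

For λ₁ = 282.3 nm:
KE₁ = hc/λ₁ - φ = 4.3919 - 3.32 = 1.0719 eV

For λ₂ = 204.4 nm:
KE₂ = hc/λ₂ - φ = 6.0658 - 3.32 = 2.7458 eV

Change in KE:
ΔKE = KE₂ - KE₁ = 2.7458 - 1.0719 = 1.6738 eV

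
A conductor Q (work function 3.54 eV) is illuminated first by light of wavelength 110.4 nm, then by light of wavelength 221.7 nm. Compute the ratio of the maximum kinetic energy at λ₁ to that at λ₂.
3.7470

Using Einstein's equation: KE_max = hc/λ - φ

For λ₁ = 110.4 nm:
E₁ = hc/λ₁ = 11.2305 eV
KE₁ = E₁ - φ = 11.2305 - 3.54 = 7.6905 eV

For λ₂ = 221.7 nm:
E₂ = hc/λ₂ = 5.5924 eV
KE₂ = E₂ - φ = 5.5924 - 3.54 = 2.0524 eV

Ratio: KE₁/KE₂ = 7.6905/2.0524 = 3.7470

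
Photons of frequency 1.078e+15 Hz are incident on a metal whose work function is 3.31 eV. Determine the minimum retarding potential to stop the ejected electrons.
1.1482 V

The stopping potential V_s satisfies: eV_s = KE_max

First, find KE_max using Einstein's equation:
E_photon = hf = (6.626×10⁻³⁴ J·s)(1.078e+15 Hz) = 4.4582 eV
KE_max = E_photon - φ = 4.4582 - 3.31 = 1.1482 eV

Since eV_s = KE_max:
V_s = KE_max/e = 1.1482 V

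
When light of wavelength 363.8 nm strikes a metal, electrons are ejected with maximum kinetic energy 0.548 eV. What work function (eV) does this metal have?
2.86 eV

From Einstein's photoelectric equation: KE_max = hf - φ = hc/λ - φ

Rearranging for φ:
φ = hc/λ - KE_max

Calculate photon energy:
E_photon = hc/λ = 3.4080 eV

Therefore:
φ = 3.4080 - 0.548 = 2.86 eV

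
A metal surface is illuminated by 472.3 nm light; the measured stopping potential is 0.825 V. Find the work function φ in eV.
1.80 eV

The stopping potential gives the maximum kinetic energy: KE_max = eV_s = 0.825 eV

From Einstein's photoelectric equation: KE_max = hc/λ - φ
Rearranging: φ = hc/λ - KE_max

Calculate photon energy:
E_photon = hc/λ = (6.626×10⁻³⁴ J·s)(3×10⁸ m/s) / (472.3×10⁻⁹ m) = 2.6251 eV

Therefore:
φ = 2.6251 - 0.825 = 1.80 eV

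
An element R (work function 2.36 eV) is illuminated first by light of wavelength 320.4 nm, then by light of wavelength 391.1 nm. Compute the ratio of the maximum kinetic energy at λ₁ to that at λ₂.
1.8635

Using Einstein's equation: KE_max = hc/λ - φ

For λ₁ = 320.4 nm:
E₁ = hc/λ₁ = 3.8697 eV
KE₁ = E₁ - φ = 3.8697 - 2.36 = 1.5097 eV

For λ₂ = 391.1 nm:
E₂ = hc/λ₂ = 3.1701 eV
KE₂ = E₂ - φ = 3.1701 - 2.36 = 0.8101 eV

Ratio: KE₁/KE₂ = 1.5097/0.8101 = 1.8635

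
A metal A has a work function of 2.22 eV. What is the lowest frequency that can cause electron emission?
5.3679e+14 Hz

The threshold frequency is when the photon energy equals the work function:
hf₀ = φ

Solving for f₀:
f₀ = φ/h = (2.22 eV × 1.602×10⁻¹⁹ J/eV) / (6.626×10⁻³⁴ J·s)
f₀ = 5.3679e+14 Hz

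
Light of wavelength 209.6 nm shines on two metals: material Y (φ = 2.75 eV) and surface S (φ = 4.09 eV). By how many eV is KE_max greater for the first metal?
1.3400 eV

Using KE_max = hc/λ - φ for each metal:

Photon energy: E = hc/λ = 5.9153 eV

For material Y (φ₁ = 2.75 eV):
KE₁ = E - φ₁ = 5.9153 - 2.75 = 3.1653 eV

For surface S (φ₂ = 4.09 eV):
KE₂ = E - φ₂ = 5.9153 - 4.09 = 1.8253 eV

Difference:
ΔKE = KE₁ - KE₂ = 3.1653 - 1.8253 = 1.3400 eV

Note: The difference equals the difference in work functions: 4.09 - 2.75 = 1.34 eV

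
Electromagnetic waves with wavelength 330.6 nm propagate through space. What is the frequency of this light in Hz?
9.0681e+14 Hz

Using the wave equation: c = fλ

Solving for frequency:
f = c/λ = (3×10⁸ m/s) / (330.6×10⁻⁹ m)
f = 9.0681e+14 Hz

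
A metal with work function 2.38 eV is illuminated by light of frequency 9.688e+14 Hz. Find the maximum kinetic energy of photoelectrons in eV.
1.6266 eV

Using Einstein's photoelectric equation: KE_max = hf - φ

First, calculate the photon energy:
E_photon = hf = (6.626×10⁻³⁴ J·s)(9.688e+14 Hz)
E_photon = 4.0066 eV

Then, the maximum kinetic energy:
KE_max = E_photon - φ = 4.0066 eV - 2.38 eV = 1.6266 eV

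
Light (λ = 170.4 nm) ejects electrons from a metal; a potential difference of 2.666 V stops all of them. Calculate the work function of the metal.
4.61 eV

The stopping potential gives the maximum kinetic energy: KE_max = eV_s = 2.666 eV

From Einstein's photoelectric equation: KE_max = hc/λ - φ
Rearranging: φ = hc/λ - KE_max

Calculate photon energy:
E_photon = hc/λ = (6.626×10⁻³⁴ J·s)(3×10⁸ m/s) / (170.4×10⁻⁹ m) = 7.2761 eV

Therefore:
φ = 7.2761 - 2.666 = 4.61 eV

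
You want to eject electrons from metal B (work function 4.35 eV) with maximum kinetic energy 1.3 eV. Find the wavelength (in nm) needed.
219.44 nm

From Einstein's equation: KE_max = hc/λ - φ

Rearranging for λ:
hc/λ = KE_max + φ
λ = hc/(KE_max + φ)

Required photon energy:
E_photon = KE_max + φ = 1.3 + 4.35 = 5.65 eV

Required wavelength:
λ = hc/E_photon = (6.626×10⁻³⁴)(3×10⁸) / (5.65 × 1.602×10⁻¹⁹)
λ = 219.44 nm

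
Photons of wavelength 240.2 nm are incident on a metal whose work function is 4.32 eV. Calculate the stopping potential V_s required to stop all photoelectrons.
0.8417 V

The stopping potential V_s satisfies: eV_s = KE_max

First, find KE_max using Einstein's equation:
E_photon = hc/λ = 5.1617 eV
KE_max = E_photon - φ = 5.1617 - 4.32 = 0.8417 eV

Since eV_s = KE_max:
V_s = KE_max/e = 0.8417 V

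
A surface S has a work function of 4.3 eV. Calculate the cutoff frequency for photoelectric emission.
1.0397e+15 Hz

The threshold frequency is when the photon energy equals the work function:
hf₀ = φ

Solving for f₀:
f₀ = φ/h = (4.3 eV × 1.602×10⁻¹⁹ J/eV) / (6.626×10⁻³⁴ J·s)
f₀ = 1.0397e+15 Hz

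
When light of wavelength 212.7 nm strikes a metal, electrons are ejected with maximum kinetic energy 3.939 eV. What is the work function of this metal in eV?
1.89 eV

From Einstein's photoelectric equation: KE_max = hf - φ = hc/λ - φ

Rearranging for φ:
φ = hc/λ - KE_max

Calculate photon energy:
E_photon = hc/λ = 5.8291 eV

Therefore:
φ = 5.8291 - 3.939 = 1.89 eV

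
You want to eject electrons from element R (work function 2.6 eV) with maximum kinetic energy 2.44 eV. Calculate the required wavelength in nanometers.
246.00 nm

From Einstein's equation: KE_max = hc/λ - φ

Rearranging for λ:
hc/λ = KE_max + φ
λ = hc/(KE_max + φ)

Required photon energy:
E_photon = KE_max + φ = 2.44 + 2.6 = 5.04 eV

Required wavelength:
λ = hc/E_photon = (6.626×10⁻³⁴)(3×10⁸) / (5.04 × 1.602×10⁻¹⁹)
λ = 246.00 nm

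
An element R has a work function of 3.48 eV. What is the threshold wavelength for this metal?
356.28 nm

The threshold wavelength is when the photon energy equals the work function:
hc/λ₀ = φ

Solving for λ₀:
λ₀ = hc/φ = (6.626×10⁻³⁴ J·s)(3×10⁸ m/s) / (3.48 eV × 1.602×10⁻¹⁹ J/eV)
λ₀ = 356.28 nm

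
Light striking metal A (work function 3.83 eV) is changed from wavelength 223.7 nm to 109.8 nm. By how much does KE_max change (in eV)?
5.7494 eV

Using Einstein's equation: KE_max = hc/λ - φ

For λ₁ = 223.7 nm:
KE₁ = hc/λ₁ - φ = 5.5424 - 3.83 = 1.7124 eV

For λ₂ = 109.8 nm:
KE₂ = hc/λ₂ - φ = 11.2918 - 3.83 = 7.4618 eV

Change in KE:
ΔKE = KE₂ - KE₁ = 7.4618 - 1.7124 = 5.7494 eV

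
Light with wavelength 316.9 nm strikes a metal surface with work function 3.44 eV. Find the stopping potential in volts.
0.4724 V

The stopping potential V_s satisfies: eV_s = KE_max

First, find KE_max using Einstein's equation:
E_photon = hc/λ = 3.9124 eV
KE_max = E_photon - φ = 3.9124 - 3.44 = 0.4724 eV

Since eV_s = KE_max:
V_s = KE_max/e = 0.4724 V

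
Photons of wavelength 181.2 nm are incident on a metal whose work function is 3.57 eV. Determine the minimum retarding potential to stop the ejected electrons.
3.2724 V

The stopping potential V_s satisfies: eV_s = KE_max

First, find KE_max using Einstein's equation:
E_photon = hc/λ = 6.8424 eV
KE_max = E_photon - φ = 6.8424 - 3.57 = 3.2724 eV

Since eV_s = KE_max:
V_s = KE_max/e = 3.2724 V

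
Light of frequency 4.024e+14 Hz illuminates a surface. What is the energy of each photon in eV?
1.6642 eV

Using E = hf:

E = hf = (6.626×10⁻³⁴ J·s)(4.024e+14 Hz)
E = 1.6642 eV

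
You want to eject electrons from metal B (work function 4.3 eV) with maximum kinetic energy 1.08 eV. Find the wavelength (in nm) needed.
230.45 nm

From Einstein's equation: KE_max = hc/λ - φ

Rearranging for λ:
hc/λ = KE_max + φ
λ = hc/(KE_max + φ)

Required photon energy:
E_photon = KE_max + φ = 1.08 + 4.3 = 5.38 eV

Required wavelength:
λ = hc/E_photon = (6.626×10⁻³⁴)(3×10⁸) / (5.38 × 1.602×10⁻¹⁹)
λ = 230.45 nm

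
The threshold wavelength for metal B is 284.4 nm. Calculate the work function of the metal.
4.36 eV

At the threshold wavelength, photon energy equals work function:
φ = hc/λ₀

Calculating:
φ = (6.626×10⁻³⁴ J·s)(3×10⁸ m/s) / (284.4×10⁻⁹ m)
φ = 4.36 eV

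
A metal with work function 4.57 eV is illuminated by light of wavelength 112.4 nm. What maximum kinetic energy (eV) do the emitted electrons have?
6.4606 eV

Using Einstein's photoelectric equation: KE_max = hf - φ = hc/λ - φ

First, calculate the photon energy:
E_photon = hc/λ = (6.626×10⁻³⁴ J·s)(3×10⁸ m/s) / (112.4×10⁻⁹ m)
E_photon = 11.0306 eV

Then, the maximum kinetic energy:
KE_max = E_photon - φ = 11.0306 eV - 4.57 eV = 6.4606 eV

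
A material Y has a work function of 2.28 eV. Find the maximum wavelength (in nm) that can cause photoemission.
543.79 nm

The threshold wavelength is when the photon energy equals the work function:
hc/λ₀ = φ

Solving for λ₀:
λ₀ = hc/φ = (6.626×10⁻³⁴ J·s)(3×10⁸ m/s) / (2.28 eV × 1.602×10⁻¹⁹ J/eV)
λ₀ = 543.79 nm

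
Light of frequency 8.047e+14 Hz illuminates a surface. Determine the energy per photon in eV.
3.3280 eV

Using E = hf:

E = hf = (6.626×10⁻³⁴ J·s)(8.047e+14 Hz)
E = 3.3280 eV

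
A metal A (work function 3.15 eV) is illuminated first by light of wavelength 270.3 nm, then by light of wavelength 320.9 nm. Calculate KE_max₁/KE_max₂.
2.0135

Using Einstein's equation: KE_max = hc/λ - φ

For λ₁ = 270.3 nm:
E₁ = hc/λ₁ = 4.5869 eV
KE₁ = E₁ - φ = 4.5869 - 3.15 = 1.4369 eV

For λ₂ = 320.9 nm:
E₂ = hc/λ₂ = 3.8636 eV
KE₂ = E₂ - φ = 3.8636 - 3.15 = 0.7136 eV

Ratio: KE₁/KE₂ = 1.4369/0.7136 = 2.0135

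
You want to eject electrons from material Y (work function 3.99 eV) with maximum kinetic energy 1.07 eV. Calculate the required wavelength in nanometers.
245.03 nm

From Einstein's equation: KE_max = hc/λ - φ

Rearranging for λ:
hc/λ = KE_max + φ
λ = hc/(KE_max + φ)

Required photon energy:
E_photon = KE_max + φ = 1.07 + 3.99 = 5.06 eV

Required wavelength:
λ = hc/E_photon = (6.626×10⁻³⁴)(3×10⁸) / (5.06 × 1.602×10⁻¹⁹)
λ = 245.03 nm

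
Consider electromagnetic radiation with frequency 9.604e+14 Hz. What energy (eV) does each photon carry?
3.9719 eV

Using E = hf:

E = hf = (6.626×10⁻³⁴ J·s)(9.604e+14 Hz)
E = 3.9719 eV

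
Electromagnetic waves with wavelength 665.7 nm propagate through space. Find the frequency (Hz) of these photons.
4.5034e+14 Hz

Using the wave equation: c = fλ

Solving for frequency:
f = c/λ = (3×10⁸ m/s) / (665.7×10⁻⁹ m)
f = 4.5034e+14 Hz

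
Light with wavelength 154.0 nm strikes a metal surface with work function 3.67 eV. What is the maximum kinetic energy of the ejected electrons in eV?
4.3809 eV

Using Einstein's photoelectric equation: KE_max = hf - φ = hc/λ - φ

First, calculate the photon energy:
E_photon = hc/λ = (6.626×10⁻³⁴ J·s)(3×10⁸ m/s) / (154.0×10⁻⁹ m)
E_photon = 8.0509 eV

Then, the maximum kinetic energy:
KE_max = E_photon - φ = 8.0509 eV - 3.67 eV = 4.3809 eV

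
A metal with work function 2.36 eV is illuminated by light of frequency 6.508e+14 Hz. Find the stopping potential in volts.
0.3315 V

The stopping potential V_s satisfies: eV_s = KE_max

First, find KE_max using Einstein's equation:
E_photon = hf = (6.626×10⁻³⁴ J·s)(6.508e+14 Hz) = 2.6915 eV
KE_max = E_photon - φ = 2.6915 - 2.36 = 0.3315 eV

Since eV_s = KE_max:
V_s = KE_max/e = 0.3315 V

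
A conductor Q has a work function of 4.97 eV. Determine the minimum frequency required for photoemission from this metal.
1.2017e+15 Hz

The threshold frequency is when the photon energy equals the work function:
hf₀ = φ

Solving for f₀:
f₀ = φ/h = (4.97 eV × 1.602×10⁻¹⁹ J/eV) / (6.626×10⁻³⁴ J·s)
f₀ = 1.2017e+15 Hz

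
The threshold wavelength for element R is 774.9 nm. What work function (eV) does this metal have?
1.60 eV

At the threshold wavelength, photon energy equals work function:
φ = hc/λ₀

Calculating:
φ = (6.626×10⁻³⁴ J·s)(3×10⁸ m/s) / (774.9×10⁻⁹ m)
φ = 1.60 eV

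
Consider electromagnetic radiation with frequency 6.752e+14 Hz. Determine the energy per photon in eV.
2.7924 eV

Using E = hf:

E = hf = (6.626×10⁻³⁴ J·s)(6.752e+14 Hz)
E = 2.7924 eV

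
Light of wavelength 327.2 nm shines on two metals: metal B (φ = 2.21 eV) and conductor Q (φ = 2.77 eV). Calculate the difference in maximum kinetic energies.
0.5600 eV

Using KE_max = hc/λ - φ for each metal:

Photon energy: E = hc/λ = 3.7892 eV

For metal B (φ₁ = 2.21 eV):
KE₁ = E - φ₁ = 3.7892 - 2.21 = 1.5792 eV

For conductor Q (φ₂ = 2.77 eV):
KE₂ = E - φ₂ = 3.7892 - 2.77 = 1.0192 eV

Difference:
ΔKE = KE₁ - KE₂ = 1.5792 - 1.0192 = 0.5600 eV

Note: The difference equals the difference in work functions: 2.77 - 2.21 = 0.56 eV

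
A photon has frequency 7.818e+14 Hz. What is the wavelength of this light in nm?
383.46 nm

Using the wave equation: c = fλ

Solving for wavelength:
λ = c/f = (3×10⁸ m/s) / (7.818e+14 Hz)
λ = 383.46 nm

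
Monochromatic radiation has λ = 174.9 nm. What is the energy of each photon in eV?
7.0889 eV

Using E = hf = hc/λ:

E = hc/λ = (6.626×10⁻³⁴ J·s)(3×10⁸ m/s) / (174.9×10⁻⁹ m)
E = 7.0889 eV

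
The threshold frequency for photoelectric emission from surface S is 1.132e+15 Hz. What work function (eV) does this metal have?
4.68 eV

At the threshold frequency, photon energy equals work function:
φ = hf₀

Calculating:
φ = (6.626×10⁻³⁴ J·s)(1.132e+15 Hz)
φ = 4.68 eV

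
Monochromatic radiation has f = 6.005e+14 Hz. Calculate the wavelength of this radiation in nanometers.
499.24 nm

Using the wave equation: c = fλ

Solving for wavelength:
λ = c/f = (3×10⁸ m/s) / (6.005e+14 Hz)
λ = 499.24 nm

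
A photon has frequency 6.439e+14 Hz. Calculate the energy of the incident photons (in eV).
2.6630 eV

Using E = hf:

E = hf = (6.626×10⁻³⁴ J·s)(6.439e+14 Hz)
E = 2.6630 eV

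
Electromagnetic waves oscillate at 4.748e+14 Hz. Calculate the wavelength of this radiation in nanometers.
631.41 nm

Using the wave equation: c = fλ

Solving for wavelength:
λ = c/f = (3×10⁸ m/s) / (4.748e+14 Hz)
λ = 631.41 nm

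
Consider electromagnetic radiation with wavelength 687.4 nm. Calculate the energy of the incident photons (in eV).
1.8037 eV

Using E = hf = hc/λ:

E = hc/λ = (6.626×10⁻³⁴ J·s)(3×10⁸ m/s) / (687.4×10⁻⁹ m)
E = 1.8037 eV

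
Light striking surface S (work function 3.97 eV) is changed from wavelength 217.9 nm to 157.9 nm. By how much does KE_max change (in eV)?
2.1621 eV

Using Einstein's equation: KE_max = hc/λ - φ

For λ₁ = 217.9 nm:
KE₁ = hc/λ₁ - φ = 5.6900 - 3.97 = 1.7200 eV

For λ₂ = 157.9 nm:
KE₂ = hc/λ₂ - φ = 7.8521 - 3.97 = 3.8821 eV

Change in KE:
ΔKE = KE₂ - KE₁ = 3.8821 - 1.7200 = 2.1621 eV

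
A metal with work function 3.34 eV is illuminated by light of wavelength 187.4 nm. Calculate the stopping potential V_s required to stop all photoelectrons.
3.2760 V

The stopping potential V_s satisfies: eV_s = KE_max

First, find KE_max using Einstein's equation:
E_photon = hc/λ = 6.6160 eV
KE_max = E_photon - φ = 6.6160 - 3.34 = 3.2760 eV

Since eV_s = KE_max:
V_s = KE_max/e = 3.2760 V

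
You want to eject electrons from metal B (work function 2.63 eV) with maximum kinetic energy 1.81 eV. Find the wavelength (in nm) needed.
279.24 nm

From Einstein's equation: KE_max = hc/λ - φ

Rearranging for λ:
hc/λ = KE_max + φ
λ = hc/(KE_max + φ)

Required photon energy:
E_photon = KE_max + φ = 1.81 + 2.63 = 4.44 eV

Required wavelength:
λ = hc/E_photon = (6.626×10⁻³⁴)(3×10⁸) / (4.44 × 1.602×10⁻¹⁹)
λ = 279.24 nm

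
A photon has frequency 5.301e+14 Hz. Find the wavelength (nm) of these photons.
565.54 nm

Using the wave equation: c = fλ

Solving for wavelength:
λ = c/f = (3×10⁸ m/s) / (5.301e+14 Hz)
λ = 565.54 nm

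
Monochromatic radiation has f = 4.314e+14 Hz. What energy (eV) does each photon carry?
1.7841 eV

Using E = hf:

E = hf = (6.626×10⁻³⁴ J·s)(4.314e+14 Hz)
E = 1.7841 eV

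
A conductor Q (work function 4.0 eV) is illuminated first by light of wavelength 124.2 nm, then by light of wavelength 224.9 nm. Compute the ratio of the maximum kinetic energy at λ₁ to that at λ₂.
3.9545

Using Einstein's equation: KE_max = hc/λ - φ

For λ₁ = 124.2 nm:
E₁ = hc/λ₁ = 9.9826 eV
KE₁ = E₁ - φ = 9.9826 - 4.0 = 5.9826 eV

For λ₂ = 224.9 nm:
E₂ = hc/λ₂ = 5.5129 eV
KE₂ = E₂ - φ = 5.5129 - 4.0 = 1.5129 eV

Ratio: KE₁/KE₂ = 5.9826/1.5129 = 3.9545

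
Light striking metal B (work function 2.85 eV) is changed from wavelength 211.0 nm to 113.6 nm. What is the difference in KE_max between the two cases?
5.0381 eV

Using Einstein's equation: KE_max = hc/λ - φ

For λ₁ = 211.0 nm:
KE₁ = hc/λ₁ - φ = 5.8760 - 2.85 = 3.0260 eV

For λ₂ = 113.6 nm:
KE₂ = hc/λ₂ - φ = 10.9141 - 2.85 = 8.0641 eV

Change in KE:
ΔKE = KE₂ - KE₁ = 8.0641 - 3.0260 = 5.0381 eV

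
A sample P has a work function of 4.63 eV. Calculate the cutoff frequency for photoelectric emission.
1.1195e+15 Hz

The threshold frequency is when the photon energy equals the work function:
hf₀ = φ

Solving for f₀:
f₀ = φ/h = (4.63 eV × 1.602×10⁻¹⁹ J/eV) / (6.626×10⁻³⁴ J·s)
f₀ = 1.1195e+15 Hz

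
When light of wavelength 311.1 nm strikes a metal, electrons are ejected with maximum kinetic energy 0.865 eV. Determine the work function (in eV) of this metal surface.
3.12 eV

From Einstein's photoelectric equation: KE_max = hf - φ = hc/λ - φ

Rearranging for φ:
φ = hc/λ - KE_max

Calculate photon energy:
E_photon = hc/λ = 3.9853 eV

Therefore:
φ = 3.9853 - 0.865 = 3.12 eV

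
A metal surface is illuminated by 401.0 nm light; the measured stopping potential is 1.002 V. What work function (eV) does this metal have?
2.09 eV

The stopping potential gives the maximum kinetic energy: KE_max = eV_s = 1.002 eV

From Einstein's photoelectric equation: KE_max = hc/λ - φ
Rearranging: φ = hc/λ - KE_max

Calculate photon energy:
E_photon = hc/λ = (6.626×10⁻³⁴ J·s)(3×10⁸ m/s) / (401.0×10⁻⁹ m) = 3.0919 eV

Therefore:
φ = 3.0919 - 1.002 = 2.09 eV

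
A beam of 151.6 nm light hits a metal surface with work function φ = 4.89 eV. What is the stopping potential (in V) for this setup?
3.2884 V

The stopping potential V_s satisfies: eV_s = KE_max

First, find KE_max using Einstein's equation:
E_photon = hc/λ = 8.1784 eV
KE_max = E_photon - φ = 8.1784 - 4.89 = 3.2884 eV

Since eV_s = KE_max:
V_s = KE_max/e = 3.2884 V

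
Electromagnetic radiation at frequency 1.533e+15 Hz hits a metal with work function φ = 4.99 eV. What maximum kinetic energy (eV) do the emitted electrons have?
1.3500 eV

Using Einstein's photoelectric equation: KE_max = hf - φ

First, calculate the photon energy:
E_photon = hf = (6.626×10⁻³⁴ J·s)(1.533e+15 Hz)
E_photon = 6.3400 eV

Then, the maximum kinetic energy:
KE_max = E_photon - φ = 6.3400 eV - 4.99 eV = 1.3500 eV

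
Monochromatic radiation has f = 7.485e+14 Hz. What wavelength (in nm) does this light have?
400.52 nm

Using the wave equation: c = fλ

Solving for wavelength:
λ = c/f = (3×10⁸ m/s) / (7.485e+14 Hz)
λ = 400.52 nm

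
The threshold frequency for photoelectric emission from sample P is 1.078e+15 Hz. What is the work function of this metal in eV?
4.46 eV

At the threshold frequency, photon energy equals work function:
φ = hf₀

Calculating:
φ = (6.626×10⁻³⁴ J·s)(1.078e+15 Hz)
φ = 4.46 eV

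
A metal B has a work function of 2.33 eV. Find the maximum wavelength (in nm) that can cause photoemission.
532.12 nm

The threshold wavelength is when the photon energy equals the work function:
hc/λ₀ = φ

Solving for λ₀:
λ₀ = hc/φ = (6.626×10⁻³⁴ J·s)(3×10⁸ m/s) / (2.33 eV × 1.602×10⁻¹⁹ J/eV)
λ₀ = 532.12 nm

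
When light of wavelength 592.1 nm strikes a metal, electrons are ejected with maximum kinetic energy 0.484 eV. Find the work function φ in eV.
1.61 eV

From Einstein's photoelectric equation: KE_max = hf - φ = hc/λ - φ

Rearranging for φ:
φ = hc/λ - KE_max

Calculate photon energy:
E_photon = hc/λ = 2.0940 eV

Therefore:
φ = 2.0940 - 0.484 = 1.61 eV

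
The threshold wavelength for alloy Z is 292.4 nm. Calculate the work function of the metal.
4.24 eV

At the threshold wavelength, photon energy equals work function:
φ = hc/λ₀

Calculating:
φ = (6.626×10⁻³⁴ J·s)(3×10⁸ m/s) / (292.4×10⁻⁹ m)
φ = 4.24 eV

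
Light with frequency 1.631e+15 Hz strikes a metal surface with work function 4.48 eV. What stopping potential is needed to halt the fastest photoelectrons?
2.2653 V

The stopping potential V_s satisfies: eV_s = KE_max

First, find KE_max using Einstein's equation:
E_photon = hf = (6.626×10⁻³⁴ J·s)(1.631e+15 Hz) = 6.7453 eV
KE_max = E_photon - φ = 6.7453 - 4.48 = 2.2653 eV

Since eV_s = KE_max:
V_s = KE_max/e = 2.2653 V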